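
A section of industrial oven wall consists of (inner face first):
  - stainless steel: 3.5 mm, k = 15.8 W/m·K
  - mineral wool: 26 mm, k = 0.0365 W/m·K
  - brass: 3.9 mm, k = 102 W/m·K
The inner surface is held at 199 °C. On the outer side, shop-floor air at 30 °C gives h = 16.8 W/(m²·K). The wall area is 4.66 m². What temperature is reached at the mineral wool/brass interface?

Using the resistance-network approach (series):
R_stainless steel = L/(kA) = 0.0035/(15.8×4.66) = 4.754×10^-5 K/W
R_mineral wool = L/(kA) = 0.026/(0.0365×4.66) = 0.1529 K/W
R_brass = L/(kA) = 0.0039/(102×4.66) = 8.205×10^-6 K/W
R_outer film = 1/(h_o·A) = 1/(16.8×4.66) = 0.01277 K/W
R_total = 0.1657 K/W;  Q = ΔT/R_total = 169/0.1657 = 1020 W
T_interface = T_inner − Q·ΣR(inner→interface) = 199 − 1020×0.1529

T ≈ 43 °C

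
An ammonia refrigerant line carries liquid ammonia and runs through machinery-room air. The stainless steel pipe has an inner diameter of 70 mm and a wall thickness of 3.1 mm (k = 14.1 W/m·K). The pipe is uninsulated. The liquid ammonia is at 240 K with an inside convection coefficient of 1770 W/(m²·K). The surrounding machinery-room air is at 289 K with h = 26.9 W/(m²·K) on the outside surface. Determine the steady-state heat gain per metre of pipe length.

q′ ≈ 309 W/m

Treating each annulus and film as a series resistance:
R_inner film = 1/(h_i·2πr₁L) = 1/(1770×2π×0.035×1) = 0.002569 K/W
R_stainless steel pipe wall = ln(38.1/35)/(2π×14.1×1) = 9.579×10^-4 K/W
R_outer film = 1/(h_o·2πr_oL) = 1/(26.9×2π×0.0381×1) = 0.1553 K/W
R_total = 0.1588 K/W
Q = ΔT/R_total = 49/0.1588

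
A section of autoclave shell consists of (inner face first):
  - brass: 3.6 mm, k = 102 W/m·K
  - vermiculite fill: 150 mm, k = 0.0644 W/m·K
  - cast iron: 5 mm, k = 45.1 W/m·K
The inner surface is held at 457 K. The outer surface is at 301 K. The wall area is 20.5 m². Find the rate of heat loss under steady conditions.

Using the resistance-network approach (series):
R_brass = L/(kA) = 0.0036/(102×20.5) = 1.722×10^-6 K/W
R_vermiculite fill = L/(kA) = 0.15/(0.0644×20.5) = 0.1136 K/W
R_cast iron = L/(kA) = 0.005/(45.1×20.5) = 5.408×10^-6 K/W
R_total = 0.1136 K/W
Q = ΔT / R_total = 156 / 0.1136

Q ≈ 1370 W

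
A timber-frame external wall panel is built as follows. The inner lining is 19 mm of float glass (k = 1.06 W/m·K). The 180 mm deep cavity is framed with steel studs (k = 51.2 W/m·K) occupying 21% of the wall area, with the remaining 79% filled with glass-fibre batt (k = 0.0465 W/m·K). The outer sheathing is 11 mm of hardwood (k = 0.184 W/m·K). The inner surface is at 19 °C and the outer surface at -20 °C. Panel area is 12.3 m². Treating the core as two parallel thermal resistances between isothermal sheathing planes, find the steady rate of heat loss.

Q ≈ 5080 W

Sheathing layers in series; stud and cavity paths in parallel between them.
R_inner = 0.019/(1.06×12.3) = 0.001457 K/W
R_stud  = 0.18/(51.2×0.21×12.3) = 0.001361 K/W
R_cav   = 0.18/(0.0465×0.79×12.3) = 0.3984 K/W
1/R_core = 1/R_stud + 1/R_cav → R_core = 0.001356 K/W
R_outer = 0.011/(0.184×12.3) = 0.00486 K/W
R_total = 0.007674 K/W
Q = ΔT/R_total = 39/0.007674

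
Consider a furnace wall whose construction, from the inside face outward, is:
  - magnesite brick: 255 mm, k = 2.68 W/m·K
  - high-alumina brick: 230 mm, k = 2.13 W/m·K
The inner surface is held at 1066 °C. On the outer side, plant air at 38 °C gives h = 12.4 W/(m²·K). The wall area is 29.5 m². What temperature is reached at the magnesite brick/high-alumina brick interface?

Model the wall as resistances in series:
R_magnesite brick = L/(kA) = 0.255/(2.68×29.5) = 0.003225 K/W
R_high-alumina brick = L/(kA) = 0.23/(2.13×29.5) = 0.00366 K/W
R_outer film = 1/(h_o·A) = 1/(12.4×29.5) = 0.002734 K/W
R_total = 0.00962 K/W;  Q = ΔT/R_total = 1028/0.00962 = 106900 W
T_interface = T_inner − Q·ΣR(inner→interface) = 1066 − 107000×0.003225

T ≈ 721 °C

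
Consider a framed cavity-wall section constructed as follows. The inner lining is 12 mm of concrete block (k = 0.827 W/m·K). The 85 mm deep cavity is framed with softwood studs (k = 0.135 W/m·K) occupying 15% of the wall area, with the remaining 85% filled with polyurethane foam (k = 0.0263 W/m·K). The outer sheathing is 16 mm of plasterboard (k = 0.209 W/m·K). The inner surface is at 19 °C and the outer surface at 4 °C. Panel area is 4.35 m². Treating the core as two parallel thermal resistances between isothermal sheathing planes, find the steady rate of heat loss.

Q ≈ 31.3 W

Sheathing layers in series; stud and cavity paths in parallel between them.
R_inner = 0.012/(0.827×4.35) = 0.003336 K/W
R_stud  = 0.085/(0.135×0.15×4.35) = 0.9649 K/W
R_cav   = 0.085/(0.0263×0.85×4.35) = 0.8741 K/W
1/R_core = 1/R_stud + 1/R_cav → R_core = 0.4586 K/W
R_outer = 0.016/(0.209×4.35) = 0.0176 K/W
R_total = 0.4796 K/W
Q = ΔT/R_total = 15/0.4796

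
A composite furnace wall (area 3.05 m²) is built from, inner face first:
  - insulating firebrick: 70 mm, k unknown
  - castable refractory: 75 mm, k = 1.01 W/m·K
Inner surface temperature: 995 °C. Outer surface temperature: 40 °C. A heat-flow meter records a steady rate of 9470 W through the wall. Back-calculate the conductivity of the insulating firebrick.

k ≈ 0.3 W/(m·K)

Treating each layer as a thermal resistance in series:
R_castable refractory = L/(kA) = 0.075/(1.01×3.05) = 0.02435 K/W
Sum of known resistances R_other = 0.02435 K/W
Total R = ΔT/Q = 955/9470 = 0.1008 K/W
R_insulating firebrick = R_total − R_other = 0.0765 K/W
k = L/(R·A) = 0.07/(0.0765×3.05)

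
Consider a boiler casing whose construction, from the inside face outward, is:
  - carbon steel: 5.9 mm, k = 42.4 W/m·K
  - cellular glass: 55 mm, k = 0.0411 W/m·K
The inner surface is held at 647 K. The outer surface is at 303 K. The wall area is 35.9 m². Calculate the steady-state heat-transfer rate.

Q ≈ 9230 W

Model the wall as resistances in series:
R_carbon steel = L/(kA) = 0.0059/(42.4×35.9) = 3.876×10^-6 K/W
R_cellular glass = L/(kA) = 0.055/(0.0411×35.9) = 0.03728 K/W
R_total = 0.03728 K/W
Q = ΔT / R_total = 344 / 0.03728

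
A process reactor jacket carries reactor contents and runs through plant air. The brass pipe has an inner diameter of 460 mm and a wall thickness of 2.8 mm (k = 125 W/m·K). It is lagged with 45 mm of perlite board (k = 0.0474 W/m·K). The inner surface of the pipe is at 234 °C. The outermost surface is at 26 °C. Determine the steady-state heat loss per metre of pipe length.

q′ ≈ 351 W/m

Radial resistances (cylindrical: R_cond = ln(r_o/r_i)/(2πkL), R_conv = 1/(h·2πrL)):
R_brass pipe wall = ln(232.8/230)/(2π×125×1) = 1.541×10^-5 K/W
R_perlite board = ln(277.8/232.8)/(2π×0.0474×1) = 0.5934 K/W
R_total = 0.5934 K/W
Q = ΔT/R_total = 208/0.5934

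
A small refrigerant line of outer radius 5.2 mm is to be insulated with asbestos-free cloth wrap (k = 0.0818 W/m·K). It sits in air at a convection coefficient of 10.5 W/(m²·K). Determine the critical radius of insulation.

r_cr ≈ 7.79 mm

For a cylinder r_cr = k/h = 0.0818/10.5
r_cr = 7.79 mm; since the bare radius (5.2 mm) is below r_cr, adding a thin layer of insulation will *increase* heat loss.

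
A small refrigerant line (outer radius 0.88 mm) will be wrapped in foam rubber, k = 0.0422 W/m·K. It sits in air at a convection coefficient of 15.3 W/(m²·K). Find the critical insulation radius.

r_cr ≈ 2.76 mm

For a cylinder r_cr = k/h = 0.0422/15.3
r_cr = 2.76 mm; since the bare radius (0.88 mm) is below r_cr, adding a thin layer of insulation will *increase* heat loss.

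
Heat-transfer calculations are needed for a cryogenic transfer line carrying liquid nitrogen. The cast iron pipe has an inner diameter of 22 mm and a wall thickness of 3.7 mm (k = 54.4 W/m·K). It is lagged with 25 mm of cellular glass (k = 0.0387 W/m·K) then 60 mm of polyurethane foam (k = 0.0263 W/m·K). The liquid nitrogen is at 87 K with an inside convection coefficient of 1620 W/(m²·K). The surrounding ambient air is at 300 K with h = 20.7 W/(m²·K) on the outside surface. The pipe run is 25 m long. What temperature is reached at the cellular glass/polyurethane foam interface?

Per-layer cylindrical resistances, series-summed:
R_inner film = 1/(h_i·2πr₁L) = 1/(1620×2π×0.011×25) = 3.573×10^-4 K/W
R_cast iron pipe wall = ln(14.7/11)/(2π×54.4×25) = 3.393×10^-5 K/W
R_cellular glass = ln(39.7/14.7)/(2π×0.0387×25) = 0.1634 K/W
R_polyurethane foam = ln(99.7/39.7)/(2π×0.0263×25) = 0.2229 K/W
R_outer film = 1/(h_o·2πr_oL) = 1/(20.7×2π×0.0997×25) = 0.003085 K/W
R_total = 0.3898 K/W
Q = ΔT/R_total = 213/0.3898
Q = 546 W
T_interface = T_inner + Q·ΣR(inner→interface) = 87 + 546×0.1638

T ≈ 177 K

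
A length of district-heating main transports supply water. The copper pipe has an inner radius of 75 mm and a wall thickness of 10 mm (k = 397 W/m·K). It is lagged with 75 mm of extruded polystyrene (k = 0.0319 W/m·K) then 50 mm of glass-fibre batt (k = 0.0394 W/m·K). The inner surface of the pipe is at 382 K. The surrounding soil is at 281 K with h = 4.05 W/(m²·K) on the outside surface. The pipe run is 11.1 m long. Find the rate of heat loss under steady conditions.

Per-layer cylindrical resistances, series-summed:
R_copper pipe wall = ln(85/75)/(2π×397×11.1) = 4.52×10^-6 K/W
R_extruded polystyrene = ln(160/85)/(2π×0.0319×11.1) = 0.2843 K/W
R_glass-fibre batt = ln(210/160)/(2π×0.0394×11.1) = 0.09896 K/W
R_outer film = 1/(h_o·2πr_oL) = 1/(4.05×2π×0.21×11.1) = 0.01686 K/W
R_total = 0.4001 K/W
Q = ΔT/R_total = 101/0.4001

Q ≈ 252 W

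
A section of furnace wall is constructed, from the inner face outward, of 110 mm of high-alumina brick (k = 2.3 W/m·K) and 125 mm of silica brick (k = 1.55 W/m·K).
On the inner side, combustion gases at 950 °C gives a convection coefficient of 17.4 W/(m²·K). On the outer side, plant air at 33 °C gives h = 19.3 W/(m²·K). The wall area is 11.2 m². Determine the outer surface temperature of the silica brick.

Model the wall as resistances in series:
R_inner film = 1/(h_i·A) = 1/(17.4×11.2) = 0.005131 K/W
R_high-alumina brick = L/(kA) = 0.11/(2.3×11.2) = 0.00427 K/W
R_silica brick = L/(kA) = 0.125/(1.55×11.2) = 0.0072 K/W
R_outer film = 1/(h_o·A) = 1/(19.3×11.2) = 0.004626 K/W
R_total = 0.02123 K/W;  Q = ΔT/R_total = 917/0.02123 = 43200 W
T_interface = T_inner − Q·ΣR(inner→interface) = 950 − 43200×0.0166

T ≈ 233 °C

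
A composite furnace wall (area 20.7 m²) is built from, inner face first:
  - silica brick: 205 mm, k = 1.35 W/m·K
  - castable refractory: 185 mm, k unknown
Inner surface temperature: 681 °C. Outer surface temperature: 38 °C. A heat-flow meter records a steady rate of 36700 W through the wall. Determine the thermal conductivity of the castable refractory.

k ≈ 0.878 W/(m·K)

Series thermal resistances:
R_silica brick = L/(kA) = 0.205/(1.35×20.7) = 0.007336 K/W
Sum of known resistances R_other = 0.007336 K/W
Total R = ΔT/Q = 643/36700 = 0.01752 K/W
R_castable refractory = R_total − R_other = 0.01018 K/W
k = L/(R·A) = 0.185/(0.01018×20.7)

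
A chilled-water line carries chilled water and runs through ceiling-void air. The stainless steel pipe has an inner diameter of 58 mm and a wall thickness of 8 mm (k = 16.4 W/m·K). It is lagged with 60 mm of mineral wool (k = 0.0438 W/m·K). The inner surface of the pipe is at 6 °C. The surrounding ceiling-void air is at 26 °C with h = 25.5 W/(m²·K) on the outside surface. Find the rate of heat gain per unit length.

Per-layer cylindrical resistances, series-summed:
R_stainless steel pipe wall = ln(37/29)/(2π×16.4×1) = 0.002364 K/W
R_mineral wool = ln(97/37)/(2π×0.0438×1) = 3.502 K/W
R_outer film = 1/(h_o·2πr_oL) = 1/(25.5×2π×0.097×1) = 0.06434 K/W
R_total = 3.569 K/W
Q = ΔT/R_total = 20/3.569

q′ ≈ 5.6 W/m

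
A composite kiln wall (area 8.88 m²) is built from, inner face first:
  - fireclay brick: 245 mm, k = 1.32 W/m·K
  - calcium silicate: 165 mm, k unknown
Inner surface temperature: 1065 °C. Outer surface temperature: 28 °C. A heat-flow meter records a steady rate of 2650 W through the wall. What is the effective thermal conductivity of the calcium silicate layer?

Using the resistance-network approach (series):
R_fireclay brick = L/(kA) = 0.245/(1.32×8.88) = 0.0209 K/W
Sum of known resistances R_other = 0.0209 K/W
Total R = ΔT/Q = 1037/2650 = 0.3913 K/W
R_calcium silicate = R_total − R_other = 0.3704 K/W
k = L/(R·A) = 0.165/(0.3704×8.88)

k ≈ 0.0502 W/(m·K)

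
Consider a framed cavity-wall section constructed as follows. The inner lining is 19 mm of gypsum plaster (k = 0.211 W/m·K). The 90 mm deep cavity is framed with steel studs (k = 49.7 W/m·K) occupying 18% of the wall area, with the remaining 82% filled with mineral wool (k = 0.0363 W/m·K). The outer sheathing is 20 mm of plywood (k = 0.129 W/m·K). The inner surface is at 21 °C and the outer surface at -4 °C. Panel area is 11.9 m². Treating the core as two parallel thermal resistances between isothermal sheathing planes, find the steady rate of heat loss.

Q ≈ 1170 W

Sheathing layers in series; stud and cavity paths in parallel between them.
R_inner = 0.019/(0.211×11.9) = 0.007567 K/W
R_stud  = 0.09/(49.7×0.18×11.9) = 8.454×10^-4 K/W
R_cav   = 0.09/(0.0363×0.82×11.9) = 0.2541 K/W
1/R_core = 1/R_stud + 1/R_cav → R_core = 8.426×10^-4 K/W
R_outer = 0.02/(0.129×11.9) = 0.01303 K/W
R_total = 0.02144 K/W
Q = ΔT/R_total = 25/0.02144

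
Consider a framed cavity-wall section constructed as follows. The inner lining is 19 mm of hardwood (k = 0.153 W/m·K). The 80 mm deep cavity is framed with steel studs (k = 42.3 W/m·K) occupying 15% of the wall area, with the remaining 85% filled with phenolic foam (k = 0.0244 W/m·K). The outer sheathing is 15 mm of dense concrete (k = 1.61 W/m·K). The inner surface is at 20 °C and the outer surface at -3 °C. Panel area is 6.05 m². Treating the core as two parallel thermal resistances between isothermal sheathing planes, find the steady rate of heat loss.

Sheathing layers in series; stud and cavity paths in parallel between them.
R_inner = 0.019/(0.153×6.05) = 0.02053 K/W
R_stud  = 0.08/(42.3×0.15×6.05) = 0.002084 K/W
R_cav   = 0.08/(0.0244×0.85×6.05) = 0.6376 K/W
1/R_core = 1/R_stud + 1/R_cav → R_core = 0.002077 K/W
R_outer = 0.015/(1.61×6.05) = 0.00154 K/W
R_total = 0.02414 K/W
Q = ΔT/R_total = 23/0.02414

Q ≈ 953 W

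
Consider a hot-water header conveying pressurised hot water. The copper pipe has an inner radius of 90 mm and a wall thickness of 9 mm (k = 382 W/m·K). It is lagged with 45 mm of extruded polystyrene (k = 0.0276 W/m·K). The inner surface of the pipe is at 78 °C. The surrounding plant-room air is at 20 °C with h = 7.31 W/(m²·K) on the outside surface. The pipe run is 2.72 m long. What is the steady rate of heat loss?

Per-layer cylindrical resistances, series-summed:
R_copper pipe wall = ln(99/90)/(2π×382×2.72) = 1.46×10^-5 K/W
R_extruded polystyrene = ln(144/99)/(2π×0.0276×2.72) = 0.7944 K/W
R_outer film = 1/(h_o·2πr_oL) = 1/(7.31×2π×0.144×2.72) = 0.05559 K/W
R_total = 0.85 K/W
Q = ΔT/R_total = 58/0.85

Q ≈ 68.2 W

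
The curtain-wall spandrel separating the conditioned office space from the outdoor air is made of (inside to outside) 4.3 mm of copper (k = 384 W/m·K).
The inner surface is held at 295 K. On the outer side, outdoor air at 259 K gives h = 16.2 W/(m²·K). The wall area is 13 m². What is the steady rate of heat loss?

Series thermal resistances:
R_copper = L/(kA) = 0.0043/(384×13) = 8.614×10^-7 K/W
R_outer film = 1/(h_o·A) = 1/(16.2×13) = 0.004748 K/W
R_total = 0.004749 K/W
Q = ΔT / R_total = 36 / 0.004749

Q ≈ 7580 W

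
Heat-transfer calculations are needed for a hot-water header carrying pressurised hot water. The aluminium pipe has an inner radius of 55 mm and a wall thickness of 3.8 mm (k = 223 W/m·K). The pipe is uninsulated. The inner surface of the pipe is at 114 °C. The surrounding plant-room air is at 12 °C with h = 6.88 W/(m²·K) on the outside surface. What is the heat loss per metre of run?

q′ ≈ 259 W/m

Treating each annulus and film as a series resistance:
R_aluminium pipe wall = ln(58.8/55)/(2π×223×1) = 4.768×10^-5 K/W
R_outer film = 1/(h_o·2πr_oL) = 1/(6.88×2π×0.0588×1) = 0.3934 K/W
R_total = 0.3935 K/W
Q = ΔT/R_total = 102/0.3935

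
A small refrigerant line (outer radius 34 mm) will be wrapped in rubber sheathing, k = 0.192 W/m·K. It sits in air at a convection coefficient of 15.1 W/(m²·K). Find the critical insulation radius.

r_cr ≈ 12.7 mm

For a cylinder r_cr = k/h = 0.192/15.1
r_cr = 12.7 mm; since the bare radius (34 mm) is above r_cr, any added insulation will reduce heat loss.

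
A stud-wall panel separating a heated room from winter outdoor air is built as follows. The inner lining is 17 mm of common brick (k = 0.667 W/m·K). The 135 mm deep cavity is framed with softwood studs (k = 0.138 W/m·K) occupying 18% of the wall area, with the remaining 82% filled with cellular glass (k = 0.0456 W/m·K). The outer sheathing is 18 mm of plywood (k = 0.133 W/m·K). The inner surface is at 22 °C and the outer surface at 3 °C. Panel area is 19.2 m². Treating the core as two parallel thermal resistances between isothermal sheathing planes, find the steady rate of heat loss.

Sheathing layers in series; stud and cavity paths in parallel between them.
R_inner = 0.017/(0.667×19.2) = 0.001327 K/W
R_stud  = 0.135/(0.138×0.18×19.2) = 0.2831 K/W
R_cav   = 0.135/(0.0456×0.82×19.2) = 0.188 K/W
1/R_core = 1/R_stud + 1/R_cav → R_core = 0.113 K/W
R_outer = 0.018/(0.133×19.2) = 0.007049 K/W
R_total = 0.1214 K/W
Q = ΔT/R_total = 19/0.1214

Q ≈ 157 W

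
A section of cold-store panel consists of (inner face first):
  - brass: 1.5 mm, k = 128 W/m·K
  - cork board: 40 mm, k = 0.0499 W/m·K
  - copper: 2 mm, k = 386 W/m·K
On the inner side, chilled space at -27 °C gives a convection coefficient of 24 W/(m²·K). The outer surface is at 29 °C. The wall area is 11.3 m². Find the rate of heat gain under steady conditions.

Q ≈ 750 W

Series thermal resistances:
R_inner film = 1/(h_i·A) = 1/(24×11.3) = 0.003687 K/W
R_brass = L/(kA) = 0.0015/(128×11.3) = 1.037×10^-6 K/W
R_cork board = L/(kA) = 0.04/(0.0499×11.3) = 0.07094 K/W
R_copper = L/(kA) = 0.002/(386×11.3) = 4.585×10^-7 K/W
R_total = 0.07463 K/W
Q = ΔT / R_total = 56 / 0.07463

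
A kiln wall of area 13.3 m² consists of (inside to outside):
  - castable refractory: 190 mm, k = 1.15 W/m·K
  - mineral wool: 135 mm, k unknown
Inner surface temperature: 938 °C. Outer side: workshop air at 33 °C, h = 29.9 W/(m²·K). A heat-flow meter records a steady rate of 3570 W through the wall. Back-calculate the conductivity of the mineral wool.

k ≈ 0.0425 W/(m·K)

Thermal resistances in series:
R_castable refractory = L/(kA) = 0.19/(1.15×13.3) = 0.01242 K/W
R_outer film = 1/(h_o·A) = 1/(29.9×13.3) = 0.002515 K/W
Sum of known resistances R_other = 0.01494 K/W
Total R = ΔT/Q = 905/3570 = 0.2535 K/W
R_mineral wool = R_total − R_other = 0.2386 K/W
k = L/(R·A) = 0.135/(0.2386×13.3)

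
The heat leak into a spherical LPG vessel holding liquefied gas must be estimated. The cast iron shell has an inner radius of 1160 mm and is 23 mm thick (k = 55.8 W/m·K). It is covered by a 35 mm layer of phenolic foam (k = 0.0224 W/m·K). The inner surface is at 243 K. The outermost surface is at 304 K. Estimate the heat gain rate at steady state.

Q ≈ 707 W

For a spherical shell R = (1/r₁ − 1/r₂)/(4πk); film R = 1/(h·4πr²). In series:
R_cast iron shell = (1/1.16 − 1/1.183)/(4π×55.8) = 2.39×10^-5 K/W
R_phenolic foam = (1/1.183 − 1/1.218)/(4π×0.0224) = 0.08629 K/W
R_total = 0.08632 K/W
Q = ΔT/R_total = 61/0.08632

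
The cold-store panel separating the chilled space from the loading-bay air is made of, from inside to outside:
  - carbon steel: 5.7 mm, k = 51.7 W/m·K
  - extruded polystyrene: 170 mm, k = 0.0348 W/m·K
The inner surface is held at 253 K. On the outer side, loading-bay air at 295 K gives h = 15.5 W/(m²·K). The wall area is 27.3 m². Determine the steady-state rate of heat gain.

Using the resistance-network approach (series):
R_carbon steel = L/(kA) = 0.0057/(51.7×27.3) = 4.039×10^-6 K/W
R_extruded polystyrene = L/(kA) = 0.17/(0.0348×27.3) = 0.1789 K/W
R_outer film = 1/(h_o·A) = 1/(15.5×27.3) = 0.002363 K/W
R_total = 0.1813 K/W
Q = ΔT / R_total = 42 / 0.1813

Q ≈ 232 W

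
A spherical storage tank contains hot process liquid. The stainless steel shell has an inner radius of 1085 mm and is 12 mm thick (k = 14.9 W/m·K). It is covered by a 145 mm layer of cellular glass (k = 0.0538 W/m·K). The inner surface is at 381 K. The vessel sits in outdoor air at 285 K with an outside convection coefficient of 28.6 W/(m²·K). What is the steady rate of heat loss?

Spherical conduction: R = (1/r_in − 1/r_out)/(4πk) per layer; series-sum.
R_stainless steel shell = (1/1.085 − 1/1.097)/(4π×14.9) = 5.385×10^-5 K/W
R_cellular glass = (1/1.097 − 1/1.242)/(4π×0.0538) = 0.1574 K/W
R_outer film = 1/(h·4πr_o²) = 1/(28.6×4π×1.242²) = 0.001804 K/W
R_total = 0.1593 K/W
Q = ΔT/R_total = 96/0.1593

Q ≈ 603 W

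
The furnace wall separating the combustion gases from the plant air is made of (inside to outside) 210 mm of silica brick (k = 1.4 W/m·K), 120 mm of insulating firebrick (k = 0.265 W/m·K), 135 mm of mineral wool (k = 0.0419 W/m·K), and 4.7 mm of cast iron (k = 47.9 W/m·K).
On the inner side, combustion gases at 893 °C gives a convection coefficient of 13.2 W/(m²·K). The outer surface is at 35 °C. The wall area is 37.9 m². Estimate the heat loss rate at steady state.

Q ≈ 8340 W

Series thermal resistances:
R_inner film = 1/(h_i·A) = 1/(13.2×37.9) = 0.001999 K/W
R_silica brick = L/(kA) = 0.21/(1.4×37.9) = 0.003958 K/W
R_insulating firebrick = L/(kA) = 0.12/(0.265×37.9) = 0.01195 K/W
R_mineral wool = L/(kA) = 0.135/(0.0419×37.9) = 0.08501 K/W
R_cast iron = L/(kA) = 0.0047/(47.9×37.9) = 2.589×10^-6 K/W
R_total = 0.1029 K/W
Q = ΔT / R_total = 858 / 0.1029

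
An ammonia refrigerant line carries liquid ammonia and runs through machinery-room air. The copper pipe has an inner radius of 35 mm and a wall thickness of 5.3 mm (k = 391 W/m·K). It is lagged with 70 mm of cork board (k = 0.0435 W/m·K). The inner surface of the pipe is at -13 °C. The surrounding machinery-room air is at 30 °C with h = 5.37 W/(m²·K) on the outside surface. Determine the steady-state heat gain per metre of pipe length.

Per-layer cylindrical resistances, series-summed:
R_copper pipe wall = ln(40.3/35)/(2π×391×1) = 5.739×10^-5 K/W
R_cork board = ln(110.3/40.3)/(2π×0.0435×1) = 3.684 K/W
R_outer film = 1/(h_o·2πr_oL) = 1/(5.37×2π×0.1103×1) = 0.2687 K/W
R_total = 3.953 K/W
Q = ΔT/R_total = 43/3.953

q′ ≈ 10.9 W/m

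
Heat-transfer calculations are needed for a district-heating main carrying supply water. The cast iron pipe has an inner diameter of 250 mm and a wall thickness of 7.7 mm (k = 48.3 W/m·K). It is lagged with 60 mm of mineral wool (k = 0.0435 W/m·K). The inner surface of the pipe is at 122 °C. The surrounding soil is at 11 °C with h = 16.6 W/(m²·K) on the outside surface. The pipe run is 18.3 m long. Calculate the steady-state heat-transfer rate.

Treating each annulus and film as a series resistance:
R_cast iron pipe wall = ln(132.7/125)/(2π×48.3×18.3) = 1.076×10^-5 K/W
R_mineral wool = ln(192.7/132.7)/(2π×0.0435×18.3) = 0.07458 K/W
R_outer film = 1/(h_o·2πr_oL) = 1/(16.6×2π×0.1927×18.3) = 0.002719 K/W
R_total = 0.07731 K/W
Q = ΔT/R_total = 111/0.07731

Q ≈ 1440 W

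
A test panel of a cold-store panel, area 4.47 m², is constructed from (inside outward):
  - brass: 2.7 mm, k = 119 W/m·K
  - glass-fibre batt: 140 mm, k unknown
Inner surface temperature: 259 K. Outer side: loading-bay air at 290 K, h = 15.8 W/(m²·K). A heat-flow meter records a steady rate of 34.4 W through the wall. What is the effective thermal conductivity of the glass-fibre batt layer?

k ≈ 0.0353 W/(m·K)

Series thermal resistances:
R_brass = L/(kA) = 0.0027/(119×4.47) = 5.076×10^-6 K/W
R_outer film = 1/(h_o·A) = 1/(15.8×4.47) = 0.01416 K/W
Sum of known resistances R_other = 0.01416 K/W
Total R = ΔT/Q = 31/34.4 = 0.9012 K/W
R_glass-fibre batt = R_total − R_other = 0.887 K/W
k = L/(R·A) = 0.14/(0.887×4.47)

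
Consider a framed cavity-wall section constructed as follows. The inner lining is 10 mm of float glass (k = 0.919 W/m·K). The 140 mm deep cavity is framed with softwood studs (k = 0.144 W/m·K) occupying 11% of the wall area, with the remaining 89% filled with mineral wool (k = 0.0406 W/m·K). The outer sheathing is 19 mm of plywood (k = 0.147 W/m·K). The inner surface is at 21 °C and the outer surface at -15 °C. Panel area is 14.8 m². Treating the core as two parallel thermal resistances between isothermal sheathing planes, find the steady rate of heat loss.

Q ≈ 188 W

Sheathing layers in series; stud and cavity paths in parallel between them.
R_inner = 0.01/(0.919×14.8) = 7.352×10^-4 K/W
R_stud  = 0.14/(0.144×0.11×14.8) = 0.5972 K/W
R_cav   = 0.14/(0.0406×0.89×14.8) = 0.2618 K/W
1/R_core = 1/R_stud + 1/R_cav → R_core = 0.182 K/W
R_outer = 0.019/(0.147×14.8) = 0.008733 K/W
R_total = 0.1915 K/W
Q = ΔT/R_total = 36/0.1915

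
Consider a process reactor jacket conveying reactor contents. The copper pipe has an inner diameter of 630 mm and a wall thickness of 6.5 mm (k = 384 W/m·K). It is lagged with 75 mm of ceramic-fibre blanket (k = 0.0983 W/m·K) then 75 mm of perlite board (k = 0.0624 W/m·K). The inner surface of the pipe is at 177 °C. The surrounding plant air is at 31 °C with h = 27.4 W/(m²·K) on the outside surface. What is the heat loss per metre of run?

q′ ≈ 184 W/m

Per-layer cylindrical resistances, series-summed:
R_copper pipe wall = ln(321.5/315)/(2π×384×1) = 8.465×10^-6 K/W
R_ceramic-fibre blanket = ln(396.5/321.5)/(2π×0.0983×1) = 0.3395 K/W
R_perlite board = ln(471.5/396.5)/(2π×0.0624×1) = 0.4419 K/W
R_outer film = 1/(h_o·2πr_oL) = 1/(27.4×2π×0.4715×1) = 0.01232 K/W
R_total = 0.7937 K/W
Q = ΔT/R_total = 146/0.7937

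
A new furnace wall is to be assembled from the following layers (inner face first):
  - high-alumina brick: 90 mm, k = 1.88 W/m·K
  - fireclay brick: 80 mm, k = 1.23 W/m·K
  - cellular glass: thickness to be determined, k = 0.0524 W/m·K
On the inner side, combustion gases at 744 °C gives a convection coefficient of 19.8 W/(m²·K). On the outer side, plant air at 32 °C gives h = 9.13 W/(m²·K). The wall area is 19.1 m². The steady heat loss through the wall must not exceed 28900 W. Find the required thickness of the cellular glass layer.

Using the resistance-network approach (series):
R_inner film = 1/(h_i·A) = 1/(19.8×19.1) = 0.002644 K/W
R_high-alumina brick = L/(kA) = 0.09/(1.88×19.1) = 0.002506 K/W
R_fireclay brick = L/(kA) = 0.08/(1.23×19.1) = 0.003405 K/W
R_outer film = 1/(h_o·A) = 1/(9.13×19.1) = 0.005735 K/W
Sum of the known resistances R_other = 0.01429 K/W
Required total resistance R_tot = ΔT/Q_allow = 712/28900 = 0.02464 K/W
R_cellular glass = R_tot − R_other = 0.01035 K/W
L = R·k·A = 0.01035×0.0524×19.1

L ≈ 10.4 mm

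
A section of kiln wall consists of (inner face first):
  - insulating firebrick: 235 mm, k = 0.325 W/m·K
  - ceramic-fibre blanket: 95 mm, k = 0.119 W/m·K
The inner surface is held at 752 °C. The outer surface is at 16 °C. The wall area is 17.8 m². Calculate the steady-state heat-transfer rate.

Q ≈ 8610 W

Treating each layer as a thermal resistance in series:
R_insulating firebrick = L/(kA) = 0.235/(0.325×17.8) = 0.04062 K/W
R_ceramic-fibre blanket = L/(kA) = 0.095/(0.119×17.8) = 0.04485 K/W
R_total = 0.08547 K/W
Q = ΔT / R_total = 736 / 0.08547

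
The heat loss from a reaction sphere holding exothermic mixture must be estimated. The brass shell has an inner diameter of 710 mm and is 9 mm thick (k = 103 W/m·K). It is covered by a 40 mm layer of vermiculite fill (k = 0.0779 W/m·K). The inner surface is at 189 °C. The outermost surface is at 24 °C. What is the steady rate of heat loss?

Spherical conduction: R = (1/r_in − 1/r_out)/(4πk) per layer; series-sum.
R_brass shell = (1/0.355 − 1/0.364)/(4π×103) = 5.381×10^-5 K/W
R_vermiculite fill = (1/0.364 − 1/0.404)/(4π×0.0779) = 0.2779 K/W
R_total = 0.2779 K/W
Q = ΔT/R_total = 165/0.2779

Q ≈ 594 W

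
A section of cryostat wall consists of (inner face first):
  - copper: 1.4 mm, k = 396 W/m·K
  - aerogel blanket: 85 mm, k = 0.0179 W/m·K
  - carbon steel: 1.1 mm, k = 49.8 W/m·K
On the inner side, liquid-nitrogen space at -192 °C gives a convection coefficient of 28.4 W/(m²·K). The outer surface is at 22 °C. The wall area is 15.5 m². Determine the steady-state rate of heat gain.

Thermal resistances in series:
R_inner film = 1/(h_i·A) = 1/(28.4×15.5) = 0.002272 K/W
R_copper = L/(kA) = 0.0014/(396×15.5) = 2.281×10^-7 K/W
R_aerogel blanket = L/(kA) = 0.085/(0.0179×15.5) = 0.3064 K/W
R_carbon steel = L/(kA) = 0.0011/(49.8×15.5) = 1.425×10^-6 K/W
R_total = 0.3086 K/W
Q = ΔT / R_total = 214 / 0.3086

Q ≈ 693 W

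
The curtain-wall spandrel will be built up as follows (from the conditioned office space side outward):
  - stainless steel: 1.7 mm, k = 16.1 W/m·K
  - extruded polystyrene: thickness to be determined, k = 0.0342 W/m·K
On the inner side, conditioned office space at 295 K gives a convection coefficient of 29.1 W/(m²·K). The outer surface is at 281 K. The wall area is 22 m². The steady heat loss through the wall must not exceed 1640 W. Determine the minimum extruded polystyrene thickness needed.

Model the wall as resistances in series:
R_inner film = 1/(h_i·A) = 1/(29.1×22) = 0.001562 K/W
R_stainless steel = L/(kA) = 0.0017/(16.1×22) = 4.8×10^-6 K/W
Sum of the known resistances R_other = 0.001567 K/W
Required total resistance R_tot = ΔT/Q_allow = 14/1640 = 0.008537 K/W
R_extruded polystyrene = R_tot − R_other = 0.00697 K/W
L = R·k·A = 0.00697×0.0342×22

L ≈ 5.24 mm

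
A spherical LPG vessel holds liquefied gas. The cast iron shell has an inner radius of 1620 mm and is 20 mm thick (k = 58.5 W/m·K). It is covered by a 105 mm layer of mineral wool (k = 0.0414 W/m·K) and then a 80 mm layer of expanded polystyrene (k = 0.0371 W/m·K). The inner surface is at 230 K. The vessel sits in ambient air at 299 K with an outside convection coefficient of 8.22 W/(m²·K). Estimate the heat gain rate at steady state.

Q ≈ 542 W

For a spherical shell R = (1/r₁ − 1/r₂)/(4πk); film R = 1/(h·4πr²). In series:
R_cast iron shell = (1/1.62 − 1/1.64)/(4π×58.5) = 1.024×10^-5 K/W
R_mineral wool = (1/1.64 − 1/1.745)/(4π×0.0414) = 0.07052 K/W
R_expanded polystyrene = (1/1.745 − 1/1.825)/(4π×0.0371) = 0.05388 K/W
R_outer film = 1/(h·4πr_o²) = 1/(8.22×4π×1.825²) = 0.002907 K/W
R_total = 0.1273 K/W
Q = ΔT/R_total = 69/0.1273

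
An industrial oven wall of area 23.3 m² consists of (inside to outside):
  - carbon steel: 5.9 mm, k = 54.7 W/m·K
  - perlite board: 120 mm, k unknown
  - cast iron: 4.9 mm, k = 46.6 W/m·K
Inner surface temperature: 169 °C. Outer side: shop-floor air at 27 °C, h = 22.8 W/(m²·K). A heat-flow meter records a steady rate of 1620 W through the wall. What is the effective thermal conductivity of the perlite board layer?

Series thermal resistances:
R_carbon steel = L/(kA) = 0.0059/(54.7×23.3) = 4.629×10^-6 K/W
R_cast iron = L/(kA) = 0.0049/(46.6×23.3) = 4.513×10^-6 K/W
R_outer film = 1/(h_o·A) = 1/(22.8×23.3) = 0.001882 K/W
Sum of known resistances R_other = 0.001892 K/W
Total R = ΔT/Q = 142/1620 = 0.08765 K/W
R_perlite board = R_total − R_other = 0.08576 K/W
k = L/(R·A) = 0.12/(0.08576×23.3)

k ≈ 0.0601 W/(m·K)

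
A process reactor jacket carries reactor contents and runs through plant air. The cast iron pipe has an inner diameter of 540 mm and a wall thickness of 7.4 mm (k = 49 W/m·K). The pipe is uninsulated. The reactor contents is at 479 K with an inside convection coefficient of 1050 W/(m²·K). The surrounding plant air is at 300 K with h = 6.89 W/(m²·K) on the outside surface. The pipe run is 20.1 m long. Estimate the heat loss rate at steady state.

Q ≈ 42900 W

Treating each annulus and film as a series resistance:
R_inner film = 1/(h_i·2πr₁L) = 1/(1050×2π×0.27×20.1) = 2.793×10^-5 K/W
R_cast iron pipe wall = ln(277.4/270)/(2π×49×20.1) = 4.369×10^-6 K/W
R_outer film = 1/(h_o·2πr_oL) = 1/(6.89×2π×0.2774×20.1) = 0.004143 K/W
R_total = 0.004175 K/W
Q = ΔT/R_total = 179/0.004175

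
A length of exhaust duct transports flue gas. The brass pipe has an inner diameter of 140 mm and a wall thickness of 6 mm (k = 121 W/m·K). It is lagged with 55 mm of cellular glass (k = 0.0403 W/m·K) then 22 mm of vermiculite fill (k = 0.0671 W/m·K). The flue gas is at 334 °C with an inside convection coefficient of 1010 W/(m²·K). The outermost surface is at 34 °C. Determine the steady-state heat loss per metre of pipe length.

q′ ≈ 119 W/m

Per-layer cylindrical resistances, series-summed:
R_inner film = 1/(h_i·2πr₁L) = 1/(1010×2π×0.07×1) = 0.002251 K/W
R_brass pipe wall = ln(76/70)/(2π×121×1) = 1.082×10^-4 K/W
R_cellular glass = ln(131/76)/(2π×0.0403×1) = 2.15 K/W
R_vermiculite fill = ln(153/131)/(2π×0.0671×1) = 0.3682 K/W
R_total = 2.521 K/W
Q = ΔT/R_total = 300/2.521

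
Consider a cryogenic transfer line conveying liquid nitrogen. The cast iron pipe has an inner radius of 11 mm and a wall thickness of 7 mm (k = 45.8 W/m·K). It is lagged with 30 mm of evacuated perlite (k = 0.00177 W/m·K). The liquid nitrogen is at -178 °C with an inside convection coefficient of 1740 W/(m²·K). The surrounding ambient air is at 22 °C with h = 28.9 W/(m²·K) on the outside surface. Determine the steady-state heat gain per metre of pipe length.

q′ ≈ 2.26 W/m

Cylindrical conduction, so R = ln(r₂/r₁)/(2πkL) per layer, in series:
R_inner film = 1/(h_i·2πr₁L) = 1/(1740×2π×0.011×1) = 0.008315 K/W
R_cast iron pipe wall = ln(18/11)/(2π×45.8×1) = 0.001711 K/W
R_evacuated perlite = ln(48/18)/(2π×0.00177×1) = 88.19 K/W
R_outer film = 1/(h_o·2πr_oL) = 1/(28.9×2π×0.048×1) = 0.1147 K/W
R_total = 88.32 K/W
Q = ΔT/R_total = 200/88.32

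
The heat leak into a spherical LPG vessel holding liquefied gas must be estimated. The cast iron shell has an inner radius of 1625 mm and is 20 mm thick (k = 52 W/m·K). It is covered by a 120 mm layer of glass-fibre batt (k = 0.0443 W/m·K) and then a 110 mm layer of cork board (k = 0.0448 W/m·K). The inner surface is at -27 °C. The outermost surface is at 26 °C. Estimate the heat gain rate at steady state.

For a spherical shell R = (1/r₁ − 1/r₂)/(4πk); film R = 1/(h·4πr²). In series:
R_cast iron shell = (1/1.625 − 1/1.645)/(4π×52) = 1.145×10^-5 K/W
R_glass-fibre batt = (1/1.645 − 1/1.765)/(4π×0.0443) = 0.07424 K/W
R_cork board = (1/1.765 − 1/1.875)/(4π×0.0448) = 0.05904 K/W
R_total = 0.1333 K/W
Q = ΔT/R_total = 53/0.1333

Q ≈ 398 W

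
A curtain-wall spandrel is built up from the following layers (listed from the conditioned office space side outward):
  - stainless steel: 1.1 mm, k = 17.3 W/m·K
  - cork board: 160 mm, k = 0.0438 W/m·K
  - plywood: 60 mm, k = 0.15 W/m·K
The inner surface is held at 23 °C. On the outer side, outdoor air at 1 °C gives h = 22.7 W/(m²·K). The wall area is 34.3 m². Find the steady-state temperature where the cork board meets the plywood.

T ≈ 3.38 °C

Treating each layer as a thermal resistance in series:
R_stainless steel = L/(kA) = 0.0011/(17.3×34.3) = 1.854×10^-6 K/W
R_cork board = L/(kA) = 0.16/(0.0438×34.3) = 0.1065 K/W
R_plywood = L/(kA) = 0.06/(0.15×34.3) = 0.01166 K/W
R_outer film = 1/(h_o·A) = 1/(22.7×34.3) = 0.001284 K/W
R_total = 0.1194 K/W;  Q = ΔT/R_total = 22/0.1194 = 184.2 W
T_interface = T_inner − Q·ΣR(inner→interface) = 23 − 184×0.1065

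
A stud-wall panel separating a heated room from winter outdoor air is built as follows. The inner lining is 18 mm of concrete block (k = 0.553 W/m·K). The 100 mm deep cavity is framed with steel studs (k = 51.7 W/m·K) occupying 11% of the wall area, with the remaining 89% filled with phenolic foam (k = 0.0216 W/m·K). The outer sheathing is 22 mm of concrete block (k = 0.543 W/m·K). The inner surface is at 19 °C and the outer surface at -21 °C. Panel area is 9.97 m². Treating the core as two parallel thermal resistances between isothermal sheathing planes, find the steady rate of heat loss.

Q ≈ 4400 W

Sheathing layers in series; stud and cavity paths in parallel between them.
R_inner = 0.018/(0.553×9.97) = 0.003265 K/W
R_stud  = 0.1/(51.7×0.11×9.97) = 0.001764 K/W
R_cav   = 0.1/(0.0216×0.89×9.97) = 0.5217 K/W
1/R_core = 1/R_stud + 1/R_cav → R_core = 0.001758 K/W
R_outer = 0.022/(0.543×9.97) = 0.004064 K/W
R_total = 0.009086 K/W
Q = ΔT/R_total = 40/0.009086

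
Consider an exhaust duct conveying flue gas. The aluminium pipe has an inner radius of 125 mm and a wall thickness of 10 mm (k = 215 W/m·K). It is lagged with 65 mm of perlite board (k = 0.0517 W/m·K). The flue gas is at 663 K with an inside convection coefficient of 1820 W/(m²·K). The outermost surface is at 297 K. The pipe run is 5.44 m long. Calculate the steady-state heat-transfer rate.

Treating each annulus and film as a series resistance:
R_inner film = 1/(h_i·2πr₁L) = 1/(1820×2π×0.125×5.44) = 1.286×10^-4 K/W
R_aluminium pipe wall = ln(135/125)/(2π×215×5.44) = 1.047×10^-5 K/W
R_perlite board = ln(200/135)/(2π×0.0517×5.44) = 0.2224 K/W
R_total = 0.2226 K/W
Q = ΔT/R_total = 366/0.2226

Q ≈ 1640 W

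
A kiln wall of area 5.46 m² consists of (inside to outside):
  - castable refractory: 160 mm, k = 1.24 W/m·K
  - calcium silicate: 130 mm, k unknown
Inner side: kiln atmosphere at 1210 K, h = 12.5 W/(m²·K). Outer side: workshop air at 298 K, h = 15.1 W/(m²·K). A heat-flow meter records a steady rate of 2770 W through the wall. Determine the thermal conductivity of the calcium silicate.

k ≈ 0.0854 W/(m·K)

Using the resistance-network approach (series):
R_inner film = 1/(h_i·A) = 1/(12.5×5.46) = 0.01465 K/W
R_castable refractory = L/(kA) = 0.16/(1.24×5.46) = 0.02363 K/W
R_outer film = 1/(h_o·A) = 1/(15.1×5.46) = 0.01213 K/W
Sum of known resistances R_other = 0.05041 K/W
Total R = ΔT/Q = 912/2770 = 0.3292 K/W
R_calcium silicate = R_total − R_other = 0.2788 K/W
k = L/(R·A) = 0.13/(0.2788×5.46)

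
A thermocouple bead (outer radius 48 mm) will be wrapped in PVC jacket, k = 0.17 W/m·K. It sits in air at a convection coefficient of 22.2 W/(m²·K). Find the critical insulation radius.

r_cr ≈ 15.3 mm

For a sphere r_cr = 2k/h = 2×0.17/22.2
r_cr = 15.3 mm; since the bare radius (48 mm) is above r_cr, any added insulation will reduce heat loss.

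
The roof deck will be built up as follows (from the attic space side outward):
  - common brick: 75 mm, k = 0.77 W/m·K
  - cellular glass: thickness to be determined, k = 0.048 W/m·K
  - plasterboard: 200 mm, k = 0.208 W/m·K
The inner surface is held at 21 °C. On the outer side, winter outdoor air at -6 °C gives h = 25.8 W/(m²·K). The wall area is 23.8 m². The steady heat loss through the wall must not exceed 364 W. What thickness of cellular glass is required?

L ≈ 32 mm

Treating each layer as a thermal resistance in series:
R_common brick = L/(kA) = 0.075/(0.77×23.8) = 0.004093 K/W
R_plasterboard = L/(kA) = 0.2/(0.208×23.8) = 0.0404 K/W
R_outer film = 1/(h_o·A) = 1/(25.8×23.8) = 0.001629 K/W
Sum of the known resistances R_other = 0.04612 K/W
Required total resistance R_tot = ΔT/Q_allow = 27/364 = 0.07418 K/W
R_cellular glass = R_tot − R_other = 0.02805 K/W
L = R·k·A = 0.02805×0.048×23.8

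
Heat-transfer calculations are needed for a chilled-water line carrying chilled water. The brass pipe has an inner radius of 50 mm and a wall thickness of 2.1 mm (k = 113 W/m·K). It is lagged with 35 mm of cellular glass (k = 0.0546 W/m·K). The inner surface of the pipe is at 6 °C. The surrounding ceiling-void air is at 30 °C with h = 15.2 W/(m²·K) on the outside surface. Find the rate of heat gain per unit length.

Per-layer cylindrical resistances, series-summed:
R_brass pipe wall = ln(52.1/50)/(2π×113×1) = 5.795×10^-5 K/W
R_cellular glass = ln(87.1/52.1)/(2π×0.0546×1) = 1.498 K/W
R_outer film = 1/(h_o·2πr_oL) = 1/(15.2×2π×0.0871×1) = 0.1202 K/W
R_total = 1.618 K/W
Q = ΔT/R_total = 24/1.618

q′ ≈ 14.8 W/m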